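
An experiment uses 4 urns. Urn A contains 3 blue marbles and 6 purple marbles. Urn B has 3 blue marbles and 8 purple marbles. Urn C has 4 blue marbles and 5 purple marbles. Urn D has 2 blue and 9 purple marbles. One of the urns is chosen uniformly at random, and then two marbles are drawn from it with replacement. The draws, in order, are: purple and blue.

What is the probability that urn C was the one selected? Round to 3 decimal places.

The likelihood of the observed sequence under each hypothesis: P(data | urn A) = (6/9)(3/9) = 0.22222; P(data | urn B) = (8/11)(3/11) = 0.19835; P(data | urn C) = (5/9)(4/9) = 0.24691; P(data | urn D) = (9/11)(2/11) = 0.14876.
Weighting by the prior gives 1/4 · 0.22222 = 0.055556, 1/4 · 0.19835 = 0.049587, 1/4 · 0.24691 = 0.061728, 1/4 · 0.14876 = 0.03719; summing to 0.20406.
So P(urn C | data) = (0.061728) / (0.20406) = 0.3025.

0.303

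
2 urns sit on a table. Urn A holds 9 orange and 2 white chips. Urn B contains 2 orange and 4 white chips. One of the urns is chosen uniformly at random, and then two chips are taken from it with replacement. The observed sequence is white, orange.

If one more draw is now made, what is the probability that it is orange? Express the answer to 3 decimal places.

0.528

Compute the likelihood of the observed sequence for each case: P(data | urn A) = (2/11)(9/11) = 0.14876; P(data | urn B) = (4/6)(2/6) = 0.22222.
Multiplying each by its prior: 1/2 · 0.14876 = 0.07438, 1/2 · 0.22222 = 0.11111; with total 0.18549.
Normalising, the posterior is P(urn A | data) = 0.40099, P(urn B | data) = 0.59901.
The predictive probability is P(orange next | data) = (9/11)(0.40099) + (1/3)(0.59901) = 0.52775.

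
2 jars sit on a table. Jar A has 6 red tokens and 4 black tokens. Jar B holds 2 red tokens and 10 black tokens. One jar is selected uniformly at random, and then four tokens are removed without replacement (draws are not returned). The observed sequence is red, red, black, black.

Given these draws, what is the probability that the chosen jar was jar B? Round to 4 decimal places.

For each hypothesis, P(data | H) works out to: P(data | jar A) = (6/10)(5/9)(4/8)(3/7) = 1/14; P(data | jar B) = (2/12)(1/11)(10/10)(9/9) = 1/66.
The prior-weighted likelihoods are 1/2 · 1/14 = 1/28, 1/2 · 1/66 = 1/132; with total 10/231.
Therefore the posterior P(jar B | data) = (1/132) / (10/231) = 7/40.

0.1750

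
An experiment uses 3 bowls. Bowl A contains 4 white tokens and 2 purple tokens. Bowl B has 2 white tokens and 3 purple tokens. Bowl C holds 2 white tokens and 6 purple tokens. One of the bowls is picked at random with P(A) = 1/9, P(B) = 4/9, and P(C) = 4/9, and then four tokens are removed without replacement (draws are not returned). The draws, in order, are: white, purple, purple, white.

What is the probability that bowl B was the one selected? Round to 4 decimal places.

Compute the likelihood of the observed sequence for each case: P(data | bowl A) = (4/6)(2/5)(1/4)(3/3) = 1/15; P(data | bowl B) = (2/5)(3/4)(2/3)(1/2) = 1/10; P(data | bowl C) = (2/8)(6/7)(5/6)(1/5) = 1/28.
Multiplying each by its prior: 1/9 · 1/15 = 1/135, 4/9 · 1/10 = 2/45, 4/9 · 1/28 = 1/63; summing to 64/945.
Therefore the posterior P(bowl B | data) = (2/45) / (64/945) = 21/32.

0.6563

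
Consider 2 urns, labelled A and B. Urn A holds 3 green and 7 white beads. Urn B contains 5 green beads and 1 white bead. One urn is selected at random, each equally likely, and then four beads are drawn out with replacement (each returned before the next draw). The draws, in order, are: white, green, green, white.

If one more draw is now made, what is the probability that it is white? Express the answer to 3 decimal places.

The likelihood of the observed sequence under each hypothesis: P(data | urn A) = (7/10)(3/10)(3/10)(7/10) = 0.0441; P(data | urn B) = (1/6)(5/6)(5/6)(1/6) = 0.01929.
Weighting by the prior gives 1/2 · 0.0441 = 0.02205, 1/2 · 0.01929 = 0.0096451; summing to 0.031695.
The posterior is then P(urn A | data) = 0.69569, P(urn B | data) = 0.30431.
The predictive probability is P(white next | data) = (7/10)(0.69569) + (1/6)(0.30431) = 0.5377.

0.538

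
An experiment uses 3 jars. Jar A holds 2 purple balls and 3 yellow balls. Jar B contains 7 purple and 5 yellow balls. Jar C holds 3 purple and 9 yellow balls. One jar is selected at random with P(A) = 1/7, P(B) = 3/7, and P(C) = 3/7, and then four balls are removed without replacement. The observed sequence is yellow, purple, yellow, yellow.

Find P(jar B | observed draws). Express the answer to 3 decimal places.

For each hypothesis, P(data | H) works out to: P(data | jar A) = (3/5)(2/4)(2/3)(1/2) = 0.1; P(data | jar B) = (5/12)(7/11)(4/10)(3/9) = 0.035354; P(data | jar C) = (9/12)(3/11)(8/10)(7/9) = 0.12727.
Multiplying each by its prior: 1/7 · 0.1 = 0.014286, 3/7 · 0.035354 = 0.015152, 3/7 · 0.12727 = 0.054545; these sum to 0.083983.
Therefore the posterior P(jar B | data) = (0.015152) / (0.083983) = 0.18041.

0.180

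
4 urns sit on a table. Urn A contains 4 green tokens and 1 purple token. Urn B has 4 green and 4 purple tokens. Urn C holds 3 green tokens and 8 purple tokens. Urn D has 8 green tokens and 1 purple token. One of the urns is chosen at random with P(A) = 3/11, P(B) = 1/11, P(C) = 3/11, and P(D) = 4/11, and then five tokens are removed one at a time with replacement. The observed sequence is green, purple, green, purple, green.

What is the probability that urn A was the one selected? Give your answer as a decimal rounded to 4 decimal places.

For each hypothesis, P(data | H) works out to: P(data | urn A) = (4/5)(1/5)(4/5)(1/5)(4/5) = 0.02048; P(data | urn B) = (4/8)(4/8)(4/8)(4/8)(4/8) = 0.03125; P(data | urn C) = (3/11)(8/11)(3/11)(8/11)(3/11) = 0.01073; P(data | urn D) = (8/9)(1/9)(8/9)(1/9)(8/9) = 0.0086708.
The prior-weighted likelihoods are 3/11 · 0.02048 = 0.0055855, 1/11 · 0.03125 = 0.0028409, 3/11 · 0.01073 = 0.0029262, 4/11 · 0.0086708 = 0.003153; summing to 0.014506.
By Bayes' rule, P(urn A | data) = (0.0055855) / (0.014506) = 0.38505.

0.3851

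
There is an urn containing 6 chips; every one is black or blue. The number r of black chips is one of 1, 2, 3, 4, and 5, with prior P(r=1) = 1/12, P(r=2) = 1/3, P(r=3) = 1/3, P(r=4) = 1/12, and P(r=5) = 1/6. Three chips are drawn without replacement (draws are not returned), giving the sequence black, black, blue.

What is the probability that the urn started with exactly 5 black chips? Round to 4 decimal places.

Compute the likelihood of the observed sequence for each case: P(data | r = 1) = (1/6)(0/5) = 0; P(data | r = 2) = (2/6)(1/5)(4/4) = 1/15; P(data | r = 3) = (3/6)(2/5)(3/4) = 3/20; P(data | r = 4) = (4/6)(3/5)(2/4) = 1/5; P(data | r = 5) = (5/6)(4/5)(1/4) = 1/6.
Weighting by the prior gives 1/12 · 0 = 0, 1/3 · 1/15 = 1/45, 1/3 · 3/20 = 1/20, 1/12 · 1/5 = 1/60, 1/6 · 1/6 = 1/36; these sum to 7/60.
By Bayes' rule, P(r = 5 | data) = (1/36) / (7/60) = 5/21.

0.2381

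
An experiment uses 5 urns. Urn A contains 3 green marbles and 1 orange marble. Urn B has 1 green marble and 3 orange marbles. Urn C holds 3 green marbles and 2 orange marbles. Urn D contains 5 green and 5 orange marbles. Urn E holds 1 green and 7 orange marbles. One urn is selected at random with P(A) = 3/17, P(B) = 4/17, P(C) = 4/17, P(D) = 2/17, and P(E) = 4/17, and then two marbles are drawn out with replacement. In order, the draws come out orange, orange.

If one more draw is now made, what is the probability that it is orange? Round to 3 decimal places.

0.741

Compute the likelihood of the observed sequence for each case: P(data | urn A) = (1/4)(1/4) = 1/16; P(data | urn B) = (3/4)(3/4) = 9/16; P(data | urn C) = (2/5)(2/5) = 4/25; P(data | urn D) = (5/10)(5/10) = 1/4; P(data | urn E) = (7/8)(7/8) = 49/64.
Weighting by the prior gives 3/17 · 1/16 = 3/272, 4/17 · 9/16 = 9/68, 4/17 · 4/25 = 16/425, 2/17 · 1/4 = 1/34, 4/17 · 49/64 = 49/272; with total 166/425.
Normalising, the posterior is P(urn A | data) = 0.028238, P(urn B | data) = 0.33886, P(urn C | data) = 0.096386, P(urn D | data) = 0.075301, P(urn E | data) = 0.46122.
The predictive probability is P(orange next | data) = (1/4)(0.028238) + (3/4)(0.33886) + (2/5)(0.096386) + (1/2)(0.075301) + (7/8)(0.46122) = 0.74097.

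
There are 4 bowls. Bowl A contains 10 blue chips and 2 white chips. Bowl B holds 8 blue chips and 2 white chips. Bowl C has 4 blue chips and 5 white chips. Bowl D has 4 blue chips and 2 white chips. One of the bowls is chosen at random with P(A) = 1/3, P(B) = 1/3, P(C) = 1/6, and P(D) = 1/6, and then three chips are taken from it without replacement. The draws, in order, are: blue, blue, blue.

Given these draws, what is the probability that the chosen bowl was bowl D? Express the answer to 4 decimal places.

The likelihood of the observed sequence under each hypothesis: P(data | bowl A) = (10/12)(9/11)(8/10) = 0.54545; P(data | bowl B) = (8/10)(7/9)(6/8) = 0.46667; P(data | bowl C) = (4/9)(3/8)(2/7) = 0.047619; P(data | bowl D) = (4/6)(3/5)(2/4) = 0.2.
Multiplying each by its prior: 1/3 · 0.54545 = 0.18182, 1/3 · 0.46667 = 0.15556, 1/6 · 0.047619 = 0.0079365, 1/6 · 0.2 = 0.033333; with total 0.37864.
Hence P(bowl D | data) = (0.033333) / (0.37864) = 0.088034.

0.0880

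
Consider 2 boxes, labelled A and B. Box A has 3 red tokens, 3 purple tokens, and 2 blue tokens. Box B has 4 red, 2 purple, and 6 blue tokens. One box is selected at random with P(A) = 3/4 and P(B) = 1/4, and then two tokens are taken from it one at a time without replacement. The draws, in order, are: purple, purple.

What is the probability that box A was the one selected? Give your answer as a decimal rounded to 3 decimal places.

Under each hypothesis, the probability of the observed sequence is: P(data | box A) = (3/8)(2/7) = 0.10714; P(data | box B) = (2/12)(1/11) = 0.015152.
The prior-weighted likelihoods are 3/4 · 0.10714 = 0.080357, 1/4 · 0.015152 = 0.0037879; with total 0.084145.
So P(box A | data) = (0.080357) / (0.084145) = 0.95498.

0.955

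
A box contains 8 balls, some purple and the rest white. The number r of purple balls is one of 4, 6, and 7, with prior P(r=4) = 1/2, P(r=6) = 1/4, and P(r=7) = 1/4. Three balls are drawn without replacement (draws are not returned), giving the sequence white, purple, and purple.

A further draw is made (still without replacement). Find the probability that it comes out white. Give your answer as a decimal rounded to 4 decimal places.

0.3515

The likelihood of the observed sequence under each hypothesis: P(data | r = 4) = (4/8)(4/7)(3/6) = 1/7; P(data | r = 6) = (2/8)(6/7)(5/6) = 5/28; P(data | r = 7) = (1/8)(7/7)(6/6) = 1/8.
Multiplying each by its prior: 1/2 · 1/7 = 1/14, 1/4 · 5/28 = 5/112, 1/4 · 1/8 = 1/32; summing to 33/224.
The posterior is then P(r = 4 | data) = 16/33, P(r = 6 | data) = 10/33, P(r = 7 | data) = 7/33.
So P(white next | data) = Σ P(white next | H) P(H | data) = (3/5)(16/33) + (1/5)(10/33) + (0)(7/33) = 58/165.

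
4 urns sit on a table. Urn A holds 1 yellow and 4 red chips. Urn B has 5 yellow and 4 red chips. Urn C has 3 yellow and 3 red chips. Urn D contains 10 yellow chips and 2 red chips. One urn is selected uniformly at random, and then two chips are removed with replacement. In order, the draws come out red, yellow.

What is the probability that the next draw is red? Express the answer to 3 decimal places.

0.485

The likelihood of the observed sequence under each hypothesis: P(data | urn A) = (4/5)(1/5) = 0.16; P(data | urn B) = (4/9)(5/9) = 0.24691; P(data | urn C) = (3/6)(3/6) = 0.25; P(data | urn D) = (2/12)(10/12) = 0.13889.
Multiplying each by its prior: 1/4 · 0.16 = 0.04, 1/4 · 0.24691 = 0.061728, 1/4 · 0.25 = 0.0625, 1/4 · 0.13889 = 0.034722; these sum to 0.19895.
The posterior is then P(urn A | data) = 0.20105, P(urn B | data) = 0.31027, P(urn C | data) = 0.31415, P(urn D | data) = 0.17453.
The predictive probability is P(red next | data) = (4/5)(0.20105) + (4/9)(0.31027) + (1/2)(0.31415) + (1/6)(0.17453) = 0.4849.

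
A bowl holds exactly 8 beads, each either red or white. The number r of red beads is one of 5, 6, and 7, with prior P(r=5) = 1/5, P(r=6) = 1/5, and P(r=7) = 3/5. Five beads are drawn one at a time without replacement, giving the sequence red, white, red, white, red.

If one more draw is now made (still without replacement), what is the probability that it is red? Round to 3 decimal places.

The likelihood of the observed sequence under each hypothesis: P(data | r = 5) = (5/8)(3/7)(4/6)(2/5)(3/4) = 3/56; P(data | r = 6) = (6/8)(2/7)(5/6)(1/5)(4/4) = 1/28; P(data | r = 7) = (7/8)(1/7)(6/6)(0/5) = 0.
Multiplying each by its prior: 1/5 · 3/56 = 3/280, 1/5 · 1/28 = 1/140, 3/5 · 0 = 0; these sum to 1/56.
Dividing through by the total gives posterior P(r = 5 | data) = 3/5, P(r = 6 | data) = 2/5, P(r = 7 | data) = 0.
So P(red next | data) = Σ P(red next | H) P(H | data) = (2/3)(3/5) + (1)(2/5) = 4/5.

0.800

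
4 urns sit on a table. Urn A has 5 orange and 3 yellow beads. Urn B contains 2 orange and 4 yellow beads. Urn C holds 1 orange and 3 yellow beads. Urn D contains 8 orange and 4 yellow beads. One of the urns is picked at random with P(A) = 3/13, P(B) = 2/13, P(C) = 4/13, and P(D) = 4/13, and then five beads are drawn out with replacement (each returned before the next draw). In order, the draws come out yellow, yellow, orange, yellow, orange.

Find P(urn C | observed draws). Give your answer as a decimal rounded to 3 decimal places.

0.353

The likelihood of the observed sequence under each hypothesis: P(data | urn A) = (3/8)(3/8)(5/8)(3/8)(5/8) = 0.020599; P(data | urn B) = (4/6)(4/6)(2/6)(4/6)(2/6) = 0.032922; P(data | urn C) = (3/4)(3/4)(1/4)(3/4)(1/4) = 0.026367; P(data | urn D) = (4/12)(4/12)(8/12)(4/12)(8/12) = 0.016461.
Weighting by the prior gives 3/13 · 0.020599 = 0.0047537, 2/13 · 0.032922 = 0.0050649, 4/13 · 0.026367 = 0.008113, 4/13 · 0.016461 = 0.0050649; these sum to 0.022996.
Hence P(urn C | data) = (0.008113) / (0.022996) = 0.35279.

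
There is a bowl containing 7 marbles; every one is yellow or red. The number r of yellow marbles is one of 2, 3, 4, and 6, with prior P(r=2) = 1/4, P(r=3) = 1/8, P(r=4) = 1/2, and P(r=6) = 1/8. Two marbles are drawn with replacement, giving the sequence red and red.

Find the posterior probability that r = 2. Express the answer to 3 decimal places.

Compute the likelihood of the observed sequence for each case: P(data | r = 2) = (5/7)(5/7) = 25/49; P(data | r = 3) = (4/7)(4/7) = 16/49; P(data | r = 4) = (3/7)(3/7) = 9/49; P(data | r = 6) = (1/7)(1/7) = 1/49.
The prior-weighted likelihoods are 1/4 · 25/49 = 25/196, 1/8 · 16/49 = 2/49, 1/2 · 9/49 = 9/98, 1/8 · 1/49 = 1/392; these sum to 103/392.
Therefore the posterior P(r = 2 | data) = (25/196) / (103/392) = 50/103.

0.485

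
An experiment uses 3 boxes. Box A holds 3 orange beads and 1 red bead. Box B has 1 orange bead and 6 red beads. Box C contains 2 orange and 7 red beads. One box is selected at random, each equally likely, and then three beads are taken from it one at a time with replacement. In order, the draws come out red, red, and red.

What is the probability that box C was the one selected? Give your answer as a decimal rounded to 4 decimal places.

0.4217

For each hypothesis, P(data | H) works out to: P(data | box A) = (1/4)(1/4)(1/4) = 0.015625; P(data | box B) = (6/7)(6/7)(6/7) = 0.62974; P(data | box C) = (7/9)(7/9)(7/9) = 0.47051.
Weighting by the prior gives 1/3 · 0.015625 = 0.0052083, 1/3 · 0.62974 = 0.20991, 1/3 · 0.47051 = 0.15684; summing to 0.37196.
Hence P(box C | data) = (0.15684) / (0.37196) = 0.42165.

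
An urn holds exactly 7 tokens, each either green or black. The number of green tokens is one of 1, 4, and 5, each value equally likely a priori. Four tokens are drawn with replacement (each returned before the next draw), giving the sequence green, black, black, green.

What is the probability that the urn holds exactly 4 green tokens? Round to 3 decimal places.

Compute the likelihood of the observed sequence for each case: P(data | r = 1) = (1/7)(6/7)(6/7)(1/7) = 0.014994; P(data | r = 4) = (4/7)(3/7)(3/7)(4/7) = 0.059975; P(data | r = 5) = (5/7)(2/7)(2/7)(5/7) = 0.041649.
The prior-weighted likelihoods are 1/3 · 0.014994 = 0.0049979, 1/3 · 0.059975 = 0.019992, 1/3 · 0.041649 = 0.013883; with total 0.038873.
So P(r = 4 | data) = (0.019992) / (0.038873) = 0.51429.

0.514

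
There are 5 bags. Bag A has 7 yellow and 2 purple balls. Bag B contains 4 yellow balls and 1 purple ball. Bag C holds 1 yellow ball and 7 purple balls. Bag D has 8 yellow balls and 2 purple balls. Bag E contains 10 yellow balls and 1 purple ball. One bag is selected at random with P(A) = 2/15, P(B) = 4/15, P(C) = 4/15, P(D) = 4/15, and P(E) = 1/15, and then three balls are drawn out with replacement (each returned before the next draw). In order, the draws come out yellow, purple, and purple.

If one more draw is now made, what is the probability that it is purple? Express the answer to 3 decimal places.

0.559

For each hypothesis, P(data | H) works out to: P(data | bag A) = (7/9)(2/9)(2/9) = 0.038409; P(data | bag B) = (4/5)(1/5)(1/5) = 0.032; P(data | bag C) = (1/8)(7/8)(7/8) = 0.095703; P(data | bag D) = (8/10)(2/10)(2/10) = 0.032; P(data | bag E) = (10/11)(1/11)(1/11) = 0.0075131.
The prior-weighted likelihoods are 2/15 · 0.038409 = 0.0051212, 4/15 · 0.032 = 0.0085333, 4/15 · 0.095703 = 0.025521, 4/15 · 0.032 = 0.0085333, 1/15 · 0.0075131 = 0.00050088; these sum to 0.04821.
Normalising, the posterior is P(bag A | data) = 0.10623, P(bag B | data) = 0.17701, P(bag C | data) = 0.52937, P(bag D | data) = 0.17701, P(bag E | data) = 0.01039.
The predictive probability is P(purple next | data) = (2/9)(0.10623) + (1/5)(0.17701) + (7/8)(0.52937) + (1/5)(0.17701) + (1/11)(0.01039) = 0.55855.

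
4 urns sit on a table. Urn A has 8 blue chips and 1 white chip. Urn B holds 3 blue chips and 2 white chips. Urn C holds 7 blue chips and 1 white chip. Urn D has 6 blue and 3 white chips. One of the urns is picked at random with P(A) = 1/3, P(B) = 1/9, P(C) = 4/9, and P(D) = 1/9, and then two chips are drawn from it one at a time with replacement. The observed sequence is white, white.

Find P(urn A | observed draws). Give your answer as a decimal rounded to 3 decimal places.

The likelihood of the observed sequence under each hypothesis: P(data | urn A) = (1/9)(1/9) = 0.012346; P(data | urn B) = (2/5)(2/5) = 0.16; P(data | urn C) = (1/8)(1/8) = 0.015625; P(data | urn D) = (3/9)(3/9) = 0.11111.
Multiplying each by its prior: 1/3 · 0.012346 = 0.0041152, 1/9 · 0.16 = 0.017778, 4/9 · 0.015625 = 0.0069444, 1/9 · 0.11111 = 0.012346; summing to 0.041183.
By Bayes' rule, P(urn A | data) = (0.0041152) / (0.041183) = 0.099925.

0.100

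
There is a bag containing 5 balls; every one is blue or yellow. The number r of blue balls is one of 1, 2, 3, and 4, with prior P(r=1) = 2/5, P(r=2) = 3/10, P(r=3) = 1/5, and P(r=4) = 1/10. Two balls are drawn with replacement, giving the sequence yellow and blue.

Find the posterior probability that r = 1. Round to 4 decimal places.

0.3200

Under each hypothesis, the probability of the observed sequence is: P(data | r = 1) = (4/5)(1/5) = 4/25; P(data | r = 2) = (3/5)(2/5) = 6/25; P(data | r = 3) = (2/5)(3/5) = 6/25; P(data | r = 4) = (1/5)(4/5) = 4/25.
The prior-weighted likelihoods are 2/5 · 4/25 = 8/125, 3/10 · 6/25 = 9/125, 1/5 · 6/25 = 6/125, 1/10 · 4/25 = 2/125; these sum to 1/5.
Hence P(r = 1 | data) = (8/125) / (1/5) = 8/25.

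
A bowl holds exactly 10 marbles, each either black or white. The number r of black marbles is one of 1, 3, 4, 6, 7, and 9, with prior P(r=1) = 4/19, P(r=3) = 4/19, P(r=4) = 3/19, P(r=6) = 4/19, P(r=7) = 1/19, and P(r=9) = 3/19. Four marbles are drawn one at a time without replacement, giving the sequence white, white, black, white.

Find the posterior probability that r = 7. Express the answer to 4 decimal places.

0.0064

For each hypothesis, P(data | H) works out to: P(data | r = 1) = (9/10)(8/9)(1/8)(7/7) = 0.1; P(data | r = 3) = (7/10)(6/9)(3/8)(5/7) = 0.125; P(data | r = 4) = (6/10)(5/9)(4/8)(4/7) = 0.095238; P(data | r = 6) = (4/10)(3/9)(6/8)(2/7) = 0.028571; P(data | r = 7) = (3/10)(2/9)(7/8)(1/7) = 0.0083333; P(data | r = 9) = (1/10)(0/9) = 0.
Multiplying each by its prior: 4/19 · 0.1 = 0.021053, 4/19 · 0.125 = 0.026316, 3/19 · 0.095238 = 0.015038, 4/19 · 0.028571 = 0.006015, 1/19 · 0.0083333 = 0.0004386, 3/19 · 0 = 0; summing to 0.06886.
Therefore the posterior P(r = 7 | data) = (0.0004386) / (0.06886) = 0.0063694.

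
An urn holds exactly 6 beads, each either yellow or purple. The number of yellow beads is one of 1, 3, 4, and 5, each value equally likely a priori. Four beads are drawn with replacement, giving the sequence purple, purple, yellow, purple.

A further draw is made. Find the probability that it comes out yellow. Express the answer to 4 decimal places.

0.3573

Compute the likelihood of the observed sequence for each case: P(data | r = 1) = (5/6)(5/6)(1/6)(5/6) = 0.096451; P(data | r = 3) = (3/6)(3/6)(3/6)(3/6) = 0.0625; P(data | r = 4) = (2/6)(2/6)(4/6)(2/6) = 0.024691; P(data | r = 5) = (1/6)(1/6)(5/6)(1/6) = 0.003858.
The prior-weighted likelihoods are 1/4 · 0.096451 = 0.024113, 1/4 · 0.0625 = 0.015625, 1/4 · 0.024691 = 0.0061728, 1/4 · 0.003858 = 0.00096451; these sum to 0.046875.
Dividing through by the total gives posterior P(r = 1 | data) = 0.5144, P(r = 3 | data) = 0.33333, P(r = 4 | data) = 0.13169, P(r = 5 | data) = 0.020576.
The predictive probability is P(yellow next | data) = (1/6)(0.5144) + (1/2)(0.33333) + (2/3)(0.13169) + (5/6)(0.020576) = 0.35734.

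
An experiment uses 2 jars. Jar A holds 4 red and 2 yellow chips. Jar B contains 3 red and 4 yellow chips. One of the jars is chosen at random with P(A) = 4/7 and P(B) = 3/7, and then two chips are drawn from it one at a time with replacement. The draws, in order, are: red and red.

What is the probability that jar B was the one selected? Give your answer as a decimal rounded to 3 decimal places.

0.237

The likelihood of the observed sequence under each hypothesis: P(data | jar A) = (4/6)(4/6) = 0.44444; P(data | jar B) = (3/7)(3/7) = 0.18367.
Multiplying each by its prior: 4/7 · 0.44444 = 0.25397, 3/7 · 0.18367 = 0.078717; these sum to 0.33269.
Therefore the posterior P(jar B | data) = (0.078717) / (0.33269) = 0.23661.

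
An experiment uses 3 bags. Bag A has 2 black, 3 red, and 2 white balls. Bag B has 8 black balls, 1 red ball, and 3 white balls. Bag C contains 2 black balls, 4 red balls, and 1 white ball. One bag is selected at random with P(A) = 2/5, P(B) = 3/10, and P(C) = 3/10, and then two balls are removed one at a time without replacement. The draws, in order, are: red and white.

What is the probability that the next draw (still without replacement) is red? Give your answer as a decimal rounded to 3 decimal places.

For each hypothesis, P(data | H) works out to: P(data | bag A) = (3/7)(2/6) = 1/7; P(data | bag B) = (1/12)(3/11) = 1/44; P(data | bag C) = (4/7)(1/6) = 2/21.
Multiplying each by its prior: 2/5 · 1/7 = 2/35, 3/10 · 1/44 = 3/440, 3/10 · 2/21 = 1/35; summing to 57/616.
Normalising, the posterior is P(bag A | data) = 0.61754, P(bag B | data) = 0.073684, P(bag C | data) = 0.30877.
The predictive probability is P(red next | data) = (2/5)(0.61754) + (0)(0.073684) + (3/5)(0.30877) = 0.43228.

0.432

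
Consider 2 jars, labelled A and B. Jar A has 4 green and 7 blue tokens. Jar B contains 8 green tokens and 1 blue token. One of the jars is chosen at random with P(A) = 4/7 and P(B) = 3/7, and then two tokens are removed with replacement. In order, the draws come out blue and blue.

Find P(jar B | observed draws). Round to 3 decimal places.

0.022

Compute the likelihood of the observed sequence for each case: P(data | jar A) = (7/11)(7/11) = 0.40496; P(data | jar B) = (1/9)(1/9) = 0.012346.
The prior-weighted likelihoods are 4/7 · 0.40496 = 0.2314, 3/7 · 0.012346 = 0.005291; with total 0.2367.
So P(jar B | data) = (0.005291) / (0.2367) = 0.022354.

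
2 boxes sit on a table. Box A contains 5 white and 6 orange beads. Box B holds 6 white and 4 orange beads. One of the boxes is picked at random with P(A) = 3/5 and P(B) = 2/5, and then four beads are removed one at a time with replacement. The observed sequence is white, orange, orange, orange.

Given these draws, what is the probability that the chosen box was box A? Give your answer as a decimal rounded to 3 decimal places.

0.742

The likelihood of the observed sequence under each hypothesis: P(data | box A) = (5/11)(6/11)(6/11)(6/11) = 0.073765; P(data | box B) = (6/10)(4/10)(4/10)(4/10) = 0.0384.
The prior-weighted likelihoods are 3/5 · 0.073765 = 0.044259, 2/5 · 0.0384 = 0.01536; these sum to 0.059619.
Therefore the posterior P(box A | data) = (0.044259) / (0.059619) = 0.74237.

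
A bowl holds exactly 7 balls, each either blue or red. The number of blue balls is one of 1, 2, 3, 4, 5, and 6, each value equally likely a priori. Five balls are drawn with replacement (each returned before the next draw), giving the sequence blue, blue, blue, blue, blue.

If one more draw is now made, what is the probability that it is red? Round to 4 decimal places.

Under each hypothesis, the probability of the observed sequence is: P(data | r = 1) = (1/7)(1/7)(1/7)(1/7)(1/7) = 5.9499e-05; P(data | r = 2) = (2/7)(2/7)(2/7)(2/7)(2/7) = 0.001904; P(data | r = 3) = (3/7)(3/7)(3/7)(3/7)(3/7) = 0.014458; P(data | r = 4) = (4/7)(4/7)(4/7)(4/7)(4/7) = 0.060927; P(data | r = 5) = (5/7)(5/7)(5/7)(5/7)(5/7) = 0.18593; P(data | r = 6) = (6/7)(6/7)(6/7)(6/7)(6/7) = 0.46266.
The prior-weighted likelihoods are 1/6 · 5.9499e-05 = 9.9165e-06, 1/6 · 0.001904 = 0.00031733, 1/6 · 0.014458 = 0.0024097, 1/6 · 0.060927 = 0.010154, 1/6 · 0.18593 = 0.030989, 1/6 · 0.46266 = 0.077111; with total 0.12099.
Normalising, the posterior is P(r = 1 | data) = 8.196e-05, P(r = 2 | data) = 0.0026227, P(r = 3 | data) = 0.019916, P(r = 4 | data) = 0.083928, P(r = 5 | data) = 0.25613, P(r = 6 | data) = 0.63732.
So P(red next | data) = Σ P(red next | H) P(H | data) = (6/7)(8.196e-05) + (5/7)(0.0026227) + (4/7)(0.019916) + (3/7)(0.083928) + (2/7)(0.25613) + (1/7)(0.63732) = 0.21352.

0.2135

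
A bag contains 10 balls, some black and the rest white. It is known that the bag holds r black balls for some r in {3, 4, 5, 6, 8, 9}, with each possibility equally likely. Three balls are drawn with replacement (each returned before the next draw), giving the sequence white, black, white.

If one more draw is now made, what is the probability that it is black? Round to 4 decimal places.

0.4620

The likelihood of the observed sequence under each hypothesis: P(data | r = 3) = (7/10)(3/10)(7/10) = 0.147; P(data | r = 4) = (6/10)(4/10)(6/10) = 0.144; P(data | r = 5) = (5/10)(5/10)(5/10) = 0.125; P(data | r = 6) = (4/10)(6/10)(4/10) = 0.096; P(data | r = 8) = (2/10)(8/10)(2/10) = 0.032; P(data | r = 9) = (1/10)(9/10)(1/10) = 0.009.
Weighting by the prior gives 1/6 · 0.147 = 0.0245, 1/6 · 0.144 = 0.024, 1/6 · 0.125 = 0.020833, 1/6 · 0.096 = 0.016, 1/6 · 0.032 = 0.0053333, 1/6 · 0.009 = 0.0015; these sum to 0.092167.
Dividing through by the total gives posterior P(r = 3 | data) = 0.26582, P(r = 4 | data) = 0.2604, P(r = 5 | data) = 0.22604, P(r = 6 | data) = 0.1736, P(r = 8 | data) = 0.057866, P(r = 9 | data) = 0.016275.
The predictive probability is P(black next | data) = (3/10)(0.26582) + (2/5)(0.2604) + (1/2)(0.22604) + (3/5)(0.1736) + (4/5)(0.057866) + (9/10)(0.016275) = 0.46203.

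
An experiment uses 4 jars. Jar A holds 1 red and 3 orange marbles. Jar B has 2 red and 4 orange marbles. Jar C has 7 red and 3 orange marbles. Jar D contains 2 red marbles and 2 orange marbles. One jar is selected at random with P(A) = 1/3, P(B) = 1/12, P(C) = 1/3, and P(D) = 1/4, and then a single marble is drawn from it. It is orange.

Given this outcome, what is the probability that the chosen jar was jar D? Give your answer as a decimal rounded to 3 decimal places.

For each hypothesis, P(data | H) works out to: P(data | jar A) = (3/4) = 3/4; P(data | jar B) = (4/6) = 2/3; P(data | jar C) = (3/10) = 3/10; P(data | jar D) = (2/4) = 1/2.
Multiplying each by its prior: 1/3 · 3/4 = 1/4, 1/12 · 2/3 = 1/18, 1/3 · 3/10 = 1/10, 1/4 · 1/2 = 1/8; these sum to 191/360.
Therefore the posterior P(jar D | data) = (1/8) / (191/360) = 45/191.

0.236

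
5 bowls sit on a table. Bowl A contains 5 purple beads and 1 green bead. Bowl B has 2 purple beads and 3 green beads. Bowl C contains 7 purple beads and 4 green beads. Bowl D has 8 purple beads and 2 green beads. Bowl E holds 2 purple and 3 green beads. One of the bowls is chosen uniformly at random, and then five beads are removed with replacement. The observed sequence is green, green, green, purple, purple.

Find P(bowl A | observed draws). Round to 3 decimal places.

For each hypothesis, P(data | H) works out to: P(data | bowl A) = (1/6)(1/6)(1/6)(5/6)(5/6) = 0.003215; P(data | bowl B) = (3/5)(3/5)(3/5)(2/5)(2/5) = 0.03456; P(data | bowl C) = (4/11)(4/11)(4/11)(7/11)(7/11) = 0.019472; P(data | bowl D) = (2/10)(2/10)(2/10)(8/10)(8/10) = 0.00512; P(data | bowl E) = (3/5)(3/5)(3/5)(2/5)(2/5) = 0.03456.
The prior-weighted likelihoods are 1/5 · 0.003215 = 0.000643, 1/5 · 0.03456 = 0.006912, 1/5 · 0.019472 = 0.0038944, 1/5 · 0.00512 = 0.001024, 1/5 · 0.03456 = 0.006912; these sum to 0.019385.
So P(bowl A | data) = (0.000643) / (0.019385) = 0.033169.

0.033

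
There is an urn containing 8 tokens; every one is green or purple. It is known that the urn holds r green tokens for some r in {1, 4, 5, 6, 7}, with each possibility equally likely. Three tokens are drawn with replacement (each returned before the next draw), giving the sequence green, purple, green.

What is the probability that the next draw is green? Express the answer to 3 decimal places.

The likelihood of the observed sequence under each hypothesis: P(data | r = 1) = (1/8)(7/8)(1/8) = 0.013672; P(data | r = 4) = (4/8)(4/8)(4/8) = 0.125; P(data | r = 5) = (5/8)(3/8)(5/8) = 0.14648; P(data | r = 6) = (6/8)(2/8)(6/8) = 0.14062; P(data | r = 7) = (7/8)(1/8)(7/8) = 0.095703.
Multiplying each by its prior: 1/5 · 0.013672 = 0.0027344, 1/5 · 0.125 = 0.025, 1/5 · 0.14648 = 0.029297, 1/5 · 0.14062 = 0.028125, 1/5 · 0.095703 = 0.019141; these sum to 0.1043.
The posterior is then P(r = 1 | data) = 0.026217, P(r = 4 | data) = 0.2397, P(r = 5 | data) = 0.2809, P(r = 6 | data) = 0.26966, P(r = 7 | data) = 0.18352.
Averaging over the posterior, P(green next | data) = (1/8)(0.026217) + (1/2)(0.2397) + (5/8)(0.2809) + (3/4)(0.26966) + (7/8)(0.18352) = 0.66152.

0.662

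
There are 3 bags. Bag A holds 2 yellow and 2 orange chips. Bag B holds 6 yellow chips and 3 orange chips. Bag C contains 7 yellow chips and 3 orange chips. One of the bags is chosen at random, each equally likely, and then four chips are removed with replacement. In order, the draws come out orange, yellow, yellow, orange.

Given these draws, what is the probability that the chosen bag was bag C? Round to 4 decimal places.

For each hypothesis, P(data | H) works out to: P(data | bag A) = (2/4)(2/4)(2/4)(2/4) = 0.0625; P(data | bag B) = (3/9)(6/9)(6/9)(3/9) = 0.049383; P(data | bag C) = (3/10)(7/10)(7/10)(3/10) = 0.0441.
Weighting by the prior gives 1/3 · 0.0625 = 0.020833, 1/3 · 0.049383 = 0.016461, 1/3 · 0.0441 = 0.0147; summing to 0.051994.
By Bayes' rule, P(bag C | data) = (0.0147) / (0.051994) = 0.28272.

0.2827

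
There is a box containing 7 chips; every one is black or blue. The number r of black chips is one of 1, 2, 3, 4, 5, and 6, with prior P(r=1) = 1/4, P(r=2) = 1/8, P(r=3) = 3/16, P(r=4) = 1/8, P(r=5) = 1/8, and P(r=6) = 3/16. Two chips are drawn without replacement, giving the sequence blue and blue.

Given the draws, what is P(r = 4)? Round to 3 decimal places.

0.057

Under each hypothesis, the probability of the observed sequence is: P(data | r = 1) = (6/7)(5/6) = 5/7; P(data | r = 2) = (5/7)(4/6) = 10/21; P(data | r = 3) = (4/7)(3/6) = 2/7; P(data | r = 4) = (3/7)(2/6) = 1/7; P(data | r = 5) = (2/7)(1/6) = 1/21; P(data | r = 6) = (1/7)(0/6) = 0.
The prior-weighted likelihoods are 1/4 · 5/7 = 5/28, 1/8 · 10/21 = 5/84, 3/16 · 2/7 = 3/56, 1/8 · 1/7 = 1/56, 1/8 · 1/21 = 1/168, 3/16 · 0 = 0; with total 53/168.
Hence P(r = 4 | data) = (1/56) / (53/168) = 3/53.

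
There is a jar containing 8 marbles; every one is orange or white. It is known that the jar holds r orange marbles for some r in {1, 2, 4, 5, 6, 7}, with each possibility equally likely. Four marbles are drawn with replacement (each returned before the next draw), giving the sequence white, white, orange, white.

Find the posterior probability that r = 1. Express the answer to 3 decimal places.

Under each hypothesis, the probability of the observed sequence is: P(data | r = 1) = (7/8)(7/8)(1/8)(7/8) = 0.08374; P(data | r = 2) = (6/8)(6/8)(2/8)(6/8) = 0.10547; P(data | r = 4) = (4/8)(4/8)(4/8)(4/8) = 0.0625; P(data | r = 5) = (3/8)(3/8)(5/8)(3/8) = 0.032959; P(data | r = 6) = (2/8)(2/8)(6/8)(2/8) = 0.011719; P(data | r = 7) = (1/8)(1/8)(7/8)(1/8) = 0.001709.
Multiplying each by its prior: 1/6 · 0.08374 = 0.013957, 1/6 · 0.10547 = 0.017578, 1/6 · 0.0625 = 0.010417, 1/6 · 0.032959 = 0.0054932, 1/6 · 0.011719 = 0.0019531, 1/6 · 0.001709 = 0.00028483; summing to 0.049683.
Hence P(r = 1 | data) = (0.013957) / (0.049683) = 0.28092.

0.281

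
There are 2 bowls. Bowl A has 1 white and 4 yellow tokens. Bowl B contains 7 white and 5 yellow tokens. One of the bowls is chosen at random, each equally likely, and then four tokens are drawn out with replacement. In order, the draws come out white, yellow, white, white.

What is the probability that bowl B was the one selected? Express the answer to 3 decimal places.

0.928

Under each hypothesis, the probability of the observed sequence is: P(data | bowl A) = (1/5)(4/5)(1/5)(1/5) = 0.0064; P(data | bowl B) = (7/12)(5/12)(7/12)(7/12) = 0.082706.
The prior-weighted likelihoods are 1/2 · 0.0064 = 0.0032, 1/2 · 0.082706 = 0.041353; these sum to 0.044553.
So P(bowl B | data) = (0.041353) / (0.044553) = 0.92818.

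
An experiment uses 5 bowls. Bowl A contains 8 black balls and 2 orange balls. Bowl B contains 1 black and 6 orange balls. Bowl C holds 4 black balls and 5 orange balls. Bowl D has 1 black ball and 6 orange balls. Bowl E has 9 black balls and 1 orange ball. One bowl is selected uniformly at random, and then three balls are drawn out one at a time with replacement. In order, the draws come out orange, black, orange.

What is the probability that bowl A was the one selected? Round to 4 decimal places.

Under each hypothesis, the probability of the observed sequence is: P(data | bowl A) = (2/10)(8/10)(2/10) = 0.032; P(data | bowl B) = (6/7)(1/7)(6/7) = 0.10496; P(data | bowl C) = (5/9)(4/9)(5/9) = 0.13717; P(data | bowl D) = (6/7)(1/7)(6/7) = 0.10496; P(data | bowl E) = (1/10)(9/10)(1/10) = 0.009.
Weighting by the prior gives 1/5 · 0.032 = 0.0064, 1/5 · 0.10496 = 0.020991, 1/5 · 0.13717 = 0.027435, 1/5 · 0.10496 = 0.020991, 1/5 · 0.009 = 0.0018; summing to 0.077617.
By Bayes' rule, P(bowl A | data) = (0.0064) / (0.077617) = 0.082456.

0.0825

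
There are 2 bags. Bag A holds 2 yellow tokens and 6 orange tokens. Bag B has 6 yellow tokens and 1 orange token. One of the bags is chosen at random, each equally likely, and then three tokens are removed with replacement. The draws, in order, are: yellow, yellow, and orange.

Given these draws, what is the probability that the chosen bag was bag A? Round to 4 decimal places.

Under each hypothesis, the probability of the observed sequence is: P(data | bag A) = (2/8)(2/8)(6/8) = 0.046875; P(data | bag B) = (6/7)(6/7)(1/7) = 0.10496.
Multiplying each by its prior: 1/2 · 0.046875 = 0.023438, 1/2 · 0.10496 = 0.052478; with total 0.075916.
By Bayes' rule, P(bag A | data) = (0.023438) / (0.075916) = 0.30873.

0.3087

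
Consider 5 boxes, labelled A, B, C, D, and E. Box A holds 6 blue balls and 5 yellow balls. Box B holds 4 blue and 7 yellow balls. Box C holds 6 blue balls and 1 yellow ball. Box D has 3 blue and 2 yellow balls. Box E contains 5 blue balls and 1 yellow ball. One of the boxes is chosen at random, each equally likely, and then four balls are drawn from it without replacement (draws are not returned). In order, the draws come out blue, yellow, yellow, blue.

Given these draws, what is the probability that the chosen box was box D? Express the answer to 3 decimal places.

Under each hypothesis, the probability of the observed sequence is: P(data | box A) = (6/11)(5/10)(4/9)(5/8) = 0.075758; P(data | box B) = (4/11)(7/10)(6/9)(3/8) = 0.063636; P(data | box C) = (6/7)(1/6)(0/5) = 0; P(data | box D) = (3/5)(2/4)(1/3)(2/2) = 0.1; P(data | box E) = (5/6)(1/5)(0/4) = 0.
The prior-weighted likelihoods are 1/5 · 0.075758 = 0.015152, 1/5 · 0.063636 = 0.012727, 1/5 · 0 = 0, 1/5 · 0.1 = 0.02, 1/5 · 0 = 0; these sum to 0.047879.
By Bayes' rule, P(box D | data) = (0.02) / (0.047879) = 0.41772.

0.418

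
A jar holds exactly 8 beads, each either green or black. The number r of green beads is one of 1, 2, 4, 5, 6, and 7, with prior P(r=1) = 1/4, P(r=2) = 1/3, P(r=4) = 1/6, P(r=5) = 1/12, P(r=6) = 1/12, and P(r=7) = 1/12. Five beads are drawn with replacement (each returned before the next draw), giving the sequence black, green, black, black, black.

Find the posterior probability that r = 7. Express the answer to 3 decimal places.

0.000

Compute the likelihood of the observed sequence for each case: P(data | r = 1) = (7/8)(1/8)(7/8)(7/8)(7/8) = 0.073273; P(data | r = 2) = (6/8)(2/8)(6/8)(6/8)(6/8) = 0.079102; P(data | r = 4) = (4/8)(4/8)(4/8)(4/8)(4/8) = 0.03125; P(data | r = 5) = (3/8)(5/8)(3/8)(3/8)(3/8) = 0.01236; P(data | r = 6) = (2/8)(6/8)(2/8)(2/8)(2/8) = 0.0029297; P(data | r = 7) = (1/8)(7/8)(1/8)(1/8)(1/8) = 0.00021362.
Weighting by the prior gives 1/4 · 0.073273 = 0.018318, 1/3 · 0.079102 = 0.026367, 1/6 · 0.03125 = 0.0052083, 1/12 · 0.01236 = 0.00103, 1/12 · 0.0029297 = 0.00024414, 1/12 · 0.00021362 = 1.7802e-05; summing to 0.051186.
Therefore the posterior P(r = 7 | data) = (1.7802e-05) / (0.051186) = 0.00034779.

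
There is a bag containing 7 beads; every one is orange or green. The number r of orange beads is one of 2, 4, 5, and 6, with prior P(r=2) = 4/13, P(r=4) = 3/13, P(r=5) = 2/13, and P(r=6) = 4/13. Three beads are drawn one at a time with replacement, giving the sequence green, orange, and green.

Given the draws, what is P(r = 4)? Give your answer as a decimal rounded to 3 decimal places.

0.290

Under each hypothesis, the probability of the observed sequence is: P(data | r = 2) = (5/7)(2/7)(5/7) = 0.14577; P(data | r = 4) = (3/7)(4/7)(3/7) = 0.10496; P(data | r = 5) = (2/7)(5/7)(2/7) = 0.058309; P(data | r = 6) = (1/7)(6/7)(1/7) = 0.017493.
Multiplying each by its prior: 4/13 · 0.14577 = 0.044853, 3/13 · 0.10496 = 0.024221, 2/13 · 0.058309 = 0.0089706, 4/13 · 0.017493 = 0.0053824; these sum to 0.083427.
Hence P(r = 4 | data) = (0.024221) / (0.083427) = 0.29032.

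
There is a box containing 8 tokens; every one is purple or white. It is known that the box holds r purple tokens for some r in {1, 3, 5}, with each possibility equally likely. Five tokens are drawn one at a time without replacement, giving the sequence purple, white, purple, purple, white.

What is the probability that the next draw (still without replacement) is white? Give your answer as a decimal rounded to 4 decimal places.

For each hypothesis, P(data | H) works out to: P(data | r = 1) = (1/8)(7/7)(0/6) = 0; P(data | r = 3) = (3/8)(5/7)(2/6)(1/5)(4/4) = 1/56; P(data | r = 5) = (5/8)(3/7)(4/6)(3/5)(2/4) = 3/56.
Weighting by the prior gives 1/3 · 0 = 0, 1/3 · 1/56 = 1/168, 1/3 · 3/56 = 1/56; summing to 1/42.
Dividing through by the total gives posterior P(r = 1 | data) = 0, P(r = 3 | data) = 1/4, P(r = 5 | data) = 3/4.
Averaging over the posterior, P(white next | data) = (1)(1/4) + (1/3)(3/4) = 1/2.

0.5000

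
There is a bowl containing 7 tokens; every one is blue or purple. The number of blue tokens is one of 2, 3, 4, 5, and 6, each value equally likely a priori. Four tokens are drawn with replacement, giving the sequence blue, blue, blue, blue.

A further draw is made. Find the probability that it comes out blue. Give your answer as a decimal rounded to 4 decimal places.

For each hypothesis, P(data | H) works out to: P(data | r = 2) = (2/7)(2/7)(2/7)(2/7) = 0.0066639; P(data | r = 3) = (3/7)(3/7)(3/7)(3/7) = 0.033736; P(data | r = 4) = (4/7)(4/7)(4/7)(4/7) = 0.10662; P(data | r = 5) = (5/7)(5/7)(5/7)(5/7) = 0.26031; P(data | r = 6) = (6/7)(6/7)(6/7)(6/7) = 0.53978.
Multiplying each by its prior: 1/5 · 0.0066639 = 0.0013328, 1/5 · 0.033736 = 0.0067472, 1/5 · 0.10662 = 0.021324, 1/5 · 0.26031 = 0.052062, 1/5 · 0.53978 = 0.10796; summing to 0.18942.
Dividing through by the total gives posterior P(r = 2 | data) = 0.0070361, P(r = 3 | data) = 0.03562, P(r = 4 | data) = 0.11258, P(r = 5 | data) = 0.27485, P(r = 6 | data) = 0.56992.
So P(blue next | data) = Σ P(blue next | H) P(H | data) = (2/7)(0.0070361) + (3/7)(0.03562) + (4/7)(0.11258) + (5/7)(0.27485) + (6/7)(0.56992) = 0.76643.

0.7664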